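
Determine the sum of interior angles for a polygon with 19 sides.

The sum of interior angles of an n-sided polygon is (n - 2) * 180.
For n = 19: (19 - 2) * 180 = 17 * 180 = 3060 degrees.

3060 degrees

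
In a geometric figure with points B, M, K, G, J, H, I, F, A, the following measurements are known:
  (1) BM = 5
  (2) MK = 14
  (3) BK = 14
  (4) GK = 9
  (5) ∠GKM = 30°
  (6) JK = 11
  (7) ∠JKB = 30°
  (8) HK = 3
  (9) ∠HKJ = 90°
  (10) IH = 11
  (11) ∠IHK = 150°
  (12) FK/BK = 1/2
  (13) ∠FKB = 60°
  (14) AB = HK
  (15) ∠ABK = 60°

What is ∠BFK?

From the given relations: FK = 1/2·BK = 1/2·14 = 7.
Step 1: By the law of cosines on triangle FKB: FB² = 7² + 14² − 2·7·14·cos(60°) = 147, so FB = 7·√3.
Step 2: By the inverse law of cosines on triangle BFK: cos(∠BFK) = ((7·√3)² + 7² − 14²) / (2·7·√3·7) = 0/169.74 = 0, so ∠BFK = 90°.

Therefore, the measure of angle ∠BFK = 90°.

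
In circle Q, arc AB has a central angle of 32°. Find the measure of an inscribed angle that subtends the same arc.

An inscribed angle intercepts an arc from a point on the circle, while the central angle intercepts the same arc from the center.
The inscribed angle is always half the central angle: 32° / 2 = 16°.

16°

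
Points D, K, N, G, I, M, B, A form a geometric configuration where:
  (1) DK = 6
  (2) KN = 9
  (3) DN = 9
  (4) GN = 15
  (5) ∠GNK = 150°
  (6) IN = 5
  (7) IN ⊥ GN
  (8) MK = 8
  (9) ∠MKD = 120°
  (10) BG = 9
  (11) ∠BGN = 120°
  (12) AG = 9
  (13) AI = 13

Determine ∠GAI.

Step 1: By the law of cosines on triangle GNI: GI² = 15² + 5² − 2·15·5·cos(90°) = 250, so GI = 5·√10.
Step 2: By the inverse law of cosines on triangle GAI: cos(∠GAI) = (9² + 13² − (5·√10)²) / (2·9·13) = 0/234 = 0, so ∠GAI = 90°.

Therefore, the measure of angle ∠GAI = 90°.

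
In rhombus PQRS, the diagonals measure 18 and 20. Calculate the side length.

In a rhombus, the diagonals bisect each other perpendicularly, creating four congruent right triangles.
Each triangle has legs 9 (half of 18) and 10 (half of 20).
The hypotenuse of each right triangle is a side of the rhombus:
side = sqrt(9^2 + 10^2) = sqrt(181)

sqrt(181)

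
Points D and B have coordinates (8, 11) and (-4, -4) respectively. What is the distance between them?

d = sqrt((-4 - 8)^2 + (-4 - 11)^2)
d = sqrt(-12^2 + -15^2)
d = sqrt(144 + 225)
d = sqrt(369) = 3*sqrt(41)

3*sqrt(41)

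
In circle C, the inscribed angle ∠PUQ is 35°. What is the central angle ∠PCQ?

By the inscribed angle theorem, the central angle is twice the inscribed angle.
Central angle = 2 × 35° = 70°

70°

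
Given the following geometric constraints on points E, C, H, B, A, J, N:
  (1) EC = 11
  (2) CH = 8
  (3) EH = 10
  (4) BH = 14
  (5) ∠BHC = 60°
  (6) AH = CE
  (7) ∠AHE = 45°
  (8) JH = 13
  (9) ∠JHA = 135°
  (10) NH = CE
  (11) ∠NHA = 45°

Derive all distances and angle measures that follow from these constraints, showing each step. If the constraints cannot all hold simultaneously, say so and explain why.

The constraints are consistent.

From the given relations:
  AH = CE = 11
  NH = CE = 11

Step 1: From EH = 10, HA = 11, and ∠EHA = 45°, by the law of cosines:
  EA² = EH² + HA² - 2·EH·HA·cos(45°) = 100 + 121 - 155.6 = 65.44
  EA ≈ 8.09

Step 2: From CH = 8, HB = 14, and ∠CHB = 60°, by the law of cosines:
  CB² = CH² + HB² - 2·CH·HB·cos(60°) = 64 + 196 - 112 = 148
  CB = 2·√37

Step 3: From AH = 11, HJ = 13, and ∠AHJ = 135°, by the law of cosines:
  AJ² = AH² + HJ² - 2·AH·HJ·cos(135°) = 121 + 169 + 202.2 = 492.2
  AJ ≈ 22.19

Step 4: From AH = 11, HN = 11, and ∠AHN = 45°, by the law of cosines:
  AN² = AH² + HN² - 2·AH·HN·cos(45°) = 121 + 121 - 171.1 = 70.88
  AN ≈ 8.42

Step 5: From EC = 11, EH = 10, CH = 8, by the inverse law of cosines:
  cos(∠CEH) = (EC² + EH² - CH²) / (2·EC·EH)
  ∠CEH = 44.47°

Step 6: From CE = 11, CH = 8, EH = 10, by the inverse law of cosines:
  cos(∠ECH) = (CE² + CH² - EH²) / (2·CE·CH)
  ∠ECH = 61.12°

Step 7: From HC = 8, HE = 10, CE = 11, by the inverse law of cosines:
  cos(∠CHE) = (HC² + HE² - CE²) / (2·HC·HE)
  ∠CHE = 74.41°

Step 8: From EA = 8.09, EH = 10, AH = 11, by the inverse law of cosines:
  cos(∠AEH) = (EA² + EH² - AH²) / (2·EA·EH)
  ∠AEH = 74.06°

Step 9: From CB = 2·√37, CH = 8, BH = 14, by the inverse law of cosines:
  cos(∠BCH) = (CB² + CH² - BH²) / (2·CB·CH)
  ∠BCH = 85.28°

Step 10: From BC = 2·√37, BH = 14, CH = 8, by the inverse law of cosines:
  cos(∠CBH) = (BC² + BH² - CH²) / (2·BC·BH)
  ∠CBH = 34.72°

Step 11: From AE = 8.09, AH = 11, EH = 10, by the inverse law of cosines:
  cos(∠EAH) = (AE² + AH² - EH²) / (2·AE·AH)
  ∠EAH = 60.94°

Step 12: From AH = 11, AJ = 22.19, HJ = 13, by the inverse law of cosines:
  cos(∠HAJ) = (AH² + AJ² - HJ²) / (2·AH·AJ)
  ∠HAJ = 24.48°

Step 13: From AH = 11, AN = 8.42, HN = 11, by the inverse law of cosines:
  cos(∠HAN) = (AH² + AN² - HN²) / (2·AH·AN)
  ∠HAN = 67.5°

Step 14: From JA = 22.19, JH = 13, AH = 11, by the inverse law of cosines:
  cos(∠AJH) = (JA² + JH² - AH²) / (2·JA·JH)
  ∠AJH = 20.52°

Step 15: From NA = 8.42, NH = 11, AH = 11, by the inverse law of cosines:
  cos(∠ANH) = (NA² + NH² - AH²) / (2·NA·NH)
  ∠ANH = 67.5°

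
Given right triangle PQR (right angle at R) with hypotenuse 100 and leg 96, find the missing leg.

By the Pythagorean theorem: QR^2 = PQ^2 - PR^2
QR^2 = 100^2 - 96^2 = 10000 - 9216 = 784
QR = sqrt(784) = 28

28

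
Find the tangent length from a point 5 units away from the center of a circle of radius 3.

Let T be the point of tangency. Then OT ⊥ MT (radius ⊥ tangent).
In right triangle OTM: OM² = OT² + MT²
5² = 3² + MT²
MT² = 16, MT = 4

4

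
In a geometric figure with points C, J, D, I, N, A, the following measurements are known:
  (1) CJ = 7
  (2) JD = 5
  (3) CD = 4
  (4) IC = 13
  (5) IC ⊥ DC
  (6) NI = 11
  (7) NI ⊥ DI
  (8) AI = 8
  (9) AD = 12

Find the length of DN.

Step 1: By the law of cosines on triangle DCI: DI² = 4² + 13² − 2·4·13·cos(90°) = 185, so DI = √185.
Step 2: By the law of cosines on triangle DIN: DN² = √185² + 11² − 2·√185·11·cos(90°) = 306, so DN = 3·√34.

Therefore, the length of DN = 3·√34.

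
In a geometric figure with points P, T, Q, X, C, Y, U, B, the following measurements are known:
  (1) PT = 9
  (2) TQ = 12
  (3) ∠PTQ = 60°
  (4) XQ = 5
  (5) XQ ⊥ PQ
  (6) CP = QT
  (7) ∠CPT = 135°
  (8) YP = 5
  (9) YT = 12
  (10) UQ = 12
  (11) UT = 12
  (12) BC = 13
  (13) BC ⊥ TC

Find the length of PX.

Step 1: By the law of cosines on triangle PTQ: PQ² = 9² + 12² − 2·9·12·cos(60°) = 117, so PQ = 3·√13.
Step 2: By the law of cosines on triangle PQX: PX² = (3·√13)² + 5² − 2·3·√13·5·cos(90°) = 142, so PX = √142.

Therefore, the length of PX = √142.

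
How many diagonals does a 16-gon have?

The number of diagonals in an n-gon is n(n - 3)/2.
For n = 16: 16(16 - 3)/2 = 16 × 13 / 2 = 104.

104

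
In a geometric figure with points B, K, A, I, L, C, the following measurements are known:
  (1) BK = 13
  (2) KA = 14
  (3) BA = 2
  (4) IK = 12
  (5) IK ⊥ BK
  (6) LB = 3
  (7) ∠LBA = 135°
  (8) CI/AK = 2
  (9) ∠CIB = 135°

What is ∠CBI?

From the given relations: CI = 2·AK = 2·14 = 28.
Step 1: By the law of cosines on triangle BKI: BI² = 13² + 12² − 2·13·12·cos(90°) = 313, so BI ≈ 17.69.
Step 2: By the law of cosines on triangle BIC: BC² = 17.69² + 28² − 2·17.69·28·cos(135°) = 1797.56, so BC ≈ 42.4.
Step 3: By the inverse law of cosines on triangle CBI: cos(∠CBI) = (42.4² + 17.69² − 28²) / (2·42.4·17.69) = 1326.56/1500.18 = 0.8843, so ∠CBI = 27.84°.

Therefore, the measure of angle ∠CBI = 27.84°.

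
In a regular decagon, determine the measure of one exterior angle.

Each exterior angle of a regular n-gon is 360 / n.
For n = 10: 360 / 10 = 36 degrees.

36 degrees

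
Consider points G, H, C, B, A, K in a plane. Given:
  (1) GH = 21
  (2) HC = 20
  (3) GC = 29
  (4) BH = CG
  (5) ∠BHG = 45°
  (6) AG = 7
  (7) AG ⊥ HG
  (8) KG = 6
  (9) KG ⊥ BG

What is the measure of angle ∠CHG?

Step 1: By the inverse law of cosines on triangle CHG: cos(∠CHG) = (20² + 21² − 29²) / (2·20·21) = 0/840 = 0, so ∠CHG = 90°.

Therefore, the measure of angle ∠CHG = 90°.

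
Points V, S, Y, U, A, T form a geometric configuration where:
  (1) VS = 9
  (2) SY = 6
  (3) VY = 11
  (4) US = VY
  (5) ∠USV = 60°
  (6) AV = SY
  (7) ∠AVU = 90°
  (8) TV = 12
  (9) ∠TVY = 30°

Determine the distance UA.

From the given relations: US = VY = 11; AV = SY = 6.
Step 1: By the law of cosines on triangle USV: UV² = 11² + 9² − 2·11·9·cos(60°) = 103, so UV = √103.
Step 2: By the law of cosines on triangle UVA: UA² = √103² + 6² − 2·√103·6·cos(90°) = 139, so UA = √139.

Therefore, the length of UA = √139.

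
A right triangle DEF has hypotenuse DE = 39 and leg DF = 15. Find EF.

Rearranging the Pythagorean theorem to solve for the unknown leg:
leg^2 = hypotenuse^2 - known_leg^2 = 1521 - 225 = 1296
leg = sqrt(1296) = 36.

36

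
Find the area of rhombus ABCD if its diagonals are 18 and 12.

Area of a rhombus = (d1 * d2) / 2
Area = (18 * 12) / 2
Area = 216 / 2
Area = 108

108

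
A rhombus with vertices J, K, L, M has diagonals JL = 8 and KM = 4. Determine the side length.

In a rhombus, the diagonals bisect each other perpendicularly, creating four congruent right triangles.
Each triangle has legs 4 (half of 8) and 2 (half of 4).
The hypotenuse of each right triangle is a side of the rhombus:
side = sqrt(4^2 + 2^2) = sqrt(20) = 2*sqrt(5)

2*sqrt(5)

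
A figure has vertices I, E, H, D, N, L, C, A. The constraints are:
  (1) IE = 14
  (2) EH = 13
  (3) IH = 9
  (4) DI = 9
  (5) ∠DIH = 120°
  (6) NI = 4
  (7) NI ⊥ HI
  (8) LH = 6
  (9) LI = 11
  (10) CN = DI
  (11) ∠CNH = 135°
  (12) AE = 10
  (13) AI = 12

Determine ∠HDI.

Step 1: By the law of cosines on triangle DIH: DH² = 9² + 9² − 2·9·9·cos(120°) = 243, so DH = 9·√3.
Step 2: By the inverse law of cosines on triangle HDI: cos(∠HDI) = ((9·√3)² + 9² − 9²) / (2·9·√3·9) = 243/280.59 = 0.866, so ∠HDI = 30°.

Therefore, the measure of angle ∠HDI = 30°.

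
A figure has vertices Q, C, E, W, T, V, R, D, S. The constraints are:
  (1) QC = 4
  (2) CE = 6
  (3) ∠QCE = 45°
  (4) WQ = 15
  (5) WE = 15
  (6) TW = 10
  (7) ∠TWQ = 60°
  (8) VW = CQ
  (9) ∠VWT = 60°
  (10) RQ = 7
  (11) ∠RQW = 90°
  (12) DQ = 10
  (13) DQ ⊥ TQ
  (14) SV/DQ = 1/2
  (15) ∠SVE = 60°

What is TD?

Step 1: By the law of cosines on triangle QWT: QT² = 15² + 10² − 2·15·10·cos(60°) = 175, so QT = 5·√7.
Step 2: By the law of cosines on triangle TQD: TD² = (5·√7)² + 10² − 2·5·√7·10·cos(90°) = 275, so TD = 5·√11.

Therefore, the length of TD = 5·√11.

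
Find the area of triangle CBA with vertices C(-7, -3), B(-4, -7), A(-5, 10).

Using the Shoelace formula for a triangle:
Area = (1/2)|x0(y1 - y2) + x1(y2 - y0) + x2(y0 - y1)|
Area = (1/2)|-7(-7 - 10) + -4(10 - -3) + -5(-3 - -7)|
Area = (1/2)|119 + -52 + -20|
Area = (1/2)|47|
Area = (1/2)(47)
Area = 47/2

47/2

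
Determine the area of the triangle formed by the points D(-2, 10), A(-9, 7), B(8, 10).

Using the Shoelace formula for a triangle:
Area = (1/2)|x0(y1 - y2) + x1(y2 - y0) + x2(y0 - y1)|
Area = (1/2)|-2(7 - 10) + -9(10 - 10) + 8(10 - 7)|
Area = (1/2)|6 + 0 + 24|
Area = (1/2)|30|
Area = (1/2)(30)
Area = 15

15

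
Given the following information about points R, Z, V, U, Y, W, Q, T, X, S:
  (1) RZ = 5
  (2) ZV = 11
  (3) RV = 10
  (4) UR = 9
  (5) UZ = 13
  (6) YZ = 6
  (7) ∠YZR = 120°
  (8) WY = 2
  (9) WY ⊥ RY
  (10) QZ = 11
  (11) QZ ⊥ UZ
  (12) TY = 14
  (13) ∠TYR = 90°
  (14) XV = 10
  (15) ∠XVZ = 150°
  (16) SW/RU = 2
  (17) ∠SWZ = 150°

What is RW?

Step 1: By the law of cosines on triangle RZY: RY² = 5² + 6² − 2·5·6·cos(120°) = 91, so RY = √91.
Step 2: By the law of cosines on triangle RYW: RW² = √91² + 2² − 2·√91·2·cos(90°) = 95, so RW = √95.

Therefore, the length of RW = √95.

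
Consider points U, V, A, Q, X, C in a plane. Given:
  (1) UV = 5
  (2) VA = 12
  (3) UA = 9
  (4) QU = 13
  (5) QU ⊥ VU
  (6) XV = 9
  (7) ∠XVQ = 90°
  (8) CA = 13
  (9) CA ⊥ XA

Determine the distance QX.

Step 1: By the law of cosines on triangle VUQ: VQ² = 5² + 13² − 2·5·13·cos(90°) = 194, so VQ = √194.
Step 2: By the law of cosines on triangle QVX: QX² = √194² + 9² − 2·√194·9·cos(90°) = 275, so QX = 5·√11.

Therefore, the length of QX = 5·√11.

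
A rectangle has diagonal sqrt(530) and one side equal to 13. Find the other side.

Using the Pythagorean theorem: d^2 = a^2 + b^2
b^2 = d^2 - a^2
b^2 = 530 - 169
b^2 = 361
b = sqrt(361) = 19

19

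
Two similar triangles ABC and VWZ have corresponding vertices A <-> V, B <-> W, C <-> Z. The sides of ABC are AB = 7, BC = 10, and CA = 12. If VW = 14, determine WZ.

Similar triangles have proportional sides. Setting up the proportion:
VW / AB = WZ / BC
14 / 7 = WZ / 10
WZ = 10 * 14 / 7 = 20.

20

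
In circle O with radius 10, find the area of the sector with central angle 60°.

Sector area = π(10²)(1/6) = 50*pi/3

50*pi/3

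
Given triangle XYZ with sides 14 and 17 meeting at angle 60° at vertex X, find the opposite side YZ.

Law of cosines: YZ^2 = 14^2 + 17^2 - 2(14)(17)cos(60°) = 247, so YZ = sqrt(247).

sqrt(247)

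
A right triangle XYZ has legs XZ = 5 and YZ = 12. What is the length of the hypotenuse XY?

In a right triangle, the square of the hypotenuse equals the sum of the squares of the two legs.
The legs are 5 and 12, so the hypotenuse = sqrt(25 + 144) = sqrt(169) = 13.

13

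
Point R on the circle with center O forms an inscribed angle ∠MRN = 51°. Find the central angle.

The inscribed angle theorem states that a central angle is always twice any inscribed angle that subtends the same arc.
Since the inscribed angle is 51°, the central angle = 2 × 51° = 102°.

102°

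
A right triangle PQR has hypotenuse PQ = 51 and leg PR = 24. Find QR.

Rearranging the Pythagorean theorem to solve for the unknown leg:
leg^2 = hypotenuse^2 - known_leg^2 = 2601 - 576 = 2025
leg = sqrt(2025) = 45.

45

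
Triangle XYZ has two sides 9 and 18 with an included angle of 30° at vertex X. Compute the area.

Area = (1/2)(9)(18) sin(30°) = (1/2)(9)(18)(1/2) = 81/2

81/2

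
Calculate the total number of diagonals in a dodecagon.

The number of diagonals in an n-gon is n(n - 3)/2.
For n = 12: 12(12 - 3)/2 = 12 × 9 / 2 = 54.

54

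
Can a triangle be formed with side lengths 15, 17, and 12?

For three segments to close into a triangle, no single side can be as long as the other two combined.
The longest side is 17, and 12 + 15 = 27 > 17.
A triangle can be formed.

Yes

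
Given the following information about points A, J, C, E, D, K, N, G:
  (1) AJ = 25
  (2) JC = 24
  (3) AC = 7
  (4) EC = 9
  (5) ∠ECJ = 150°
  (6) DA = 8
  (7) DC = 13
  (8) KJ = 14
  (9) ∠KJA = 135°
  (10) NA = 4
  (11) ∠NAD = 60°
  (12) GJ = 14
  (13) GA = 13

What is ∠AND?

Step 1: By the law of cosines on triangle NAD: ND² = 4² + 8² − 2·4·8·cos(60°) = 48, so ND = 4·√3.
Step 2: By the inverse law of cosines on triangle AND: cos(∠AND) = (4² + (4·√3)² − 8²) / (2·4·4·√3) = 0/55.43 = 0, so ∠AND = 90°.

Therefore, the measure of angle ∠AND = 90°.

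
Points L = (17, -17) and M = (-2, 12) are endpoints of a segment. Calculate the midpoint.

The midpoint is the average of the coordinates:
x: (17 + -2)/2 = 15/2
y: (-17 + 12)/2 = -5/2
Midpoint = (15/2, -5/2)

(15/2, -5/2)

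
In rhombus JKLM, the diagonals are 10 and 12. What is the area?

Area = (10 * 12) / 2 = 120 / 2 = 60

60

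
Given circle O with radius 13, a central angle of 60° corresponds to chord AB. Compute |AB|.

Chord length = 2r sin(θ/2)
= 2 × 13 × sin(60°/2)
= 2 × 13 × sin(30°)
= 13

13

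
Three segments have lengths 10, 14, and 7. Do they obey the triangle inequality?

Yes.
The triangle inequality requires that the sum of any two sides exceeds the third.
Here 7 + 10 = 17 > 14, so the condition is met.

Yes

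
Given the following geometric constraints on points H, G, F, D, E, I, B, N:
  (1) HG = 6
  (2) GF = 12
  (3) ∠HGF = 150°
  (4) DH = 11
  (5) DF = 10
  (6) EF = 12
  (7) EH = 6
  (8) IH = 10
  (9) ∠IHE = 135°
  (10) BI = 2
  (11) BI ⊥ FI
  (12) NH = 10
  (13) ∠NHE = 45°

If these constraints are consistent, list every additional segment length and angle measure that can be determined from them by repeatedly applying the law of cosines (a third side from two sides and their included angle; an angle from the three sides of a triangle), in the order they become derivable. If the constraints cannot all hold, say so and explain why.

The constraints are consistent. Derivable facts, in order:
After 1 step:
- EI ≈ 14.86
- EN ≈ 7.15
- HF ≈ 17.46
After 2 steps:
- ∠DFH = 35.65°
- ∠DHF = 31.99°
- ∠EFH = 9.9°
- ∠EHF = 20.1°
- ∠EIH = 16.59°
- ∠ENH = 36.39°
- ∠FDH = 112.36°
- ∠FEH = 150°
- ∠FHG = 20.1°
- ∠GFH = 9.9°
- ∠HEI = 28.41°
- ∠HEN = 98.61°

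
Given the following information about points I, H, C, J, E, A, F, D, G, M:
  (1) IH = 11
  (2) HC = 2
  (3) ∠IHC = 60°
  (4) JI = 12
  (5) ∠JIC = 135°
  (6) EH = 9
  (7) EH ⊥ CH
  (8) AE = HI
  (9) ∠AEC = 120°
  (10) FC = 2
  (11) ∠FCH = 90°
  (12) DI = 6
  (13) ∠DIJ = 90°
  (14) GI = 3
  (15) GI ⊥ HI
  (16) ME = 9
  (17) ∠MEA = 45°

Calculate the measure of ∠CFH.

Step 1: By the law of cosines on triangle FCH: FH² = 2² + 2² − 2·2·2·cos(90°) = 8, so FH = 2·√2.
Step 2: By the inverse law of cosines on triangle CFH: cos(∠CFH) = (2² + (2·√2)² − 2²) / (2·2·2·√2) = 8/11.31 = 0.7071, so ∠CFH = 45°.

Therefore, the measure of angle ∠CFH = 45°.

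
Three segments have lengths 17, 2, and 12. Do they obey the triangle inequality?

Check the triangle inequality: 2 + 12 = 14 ≤ 17.
Since the sum of two sides does not exceed the third, no triangle can be formed.

No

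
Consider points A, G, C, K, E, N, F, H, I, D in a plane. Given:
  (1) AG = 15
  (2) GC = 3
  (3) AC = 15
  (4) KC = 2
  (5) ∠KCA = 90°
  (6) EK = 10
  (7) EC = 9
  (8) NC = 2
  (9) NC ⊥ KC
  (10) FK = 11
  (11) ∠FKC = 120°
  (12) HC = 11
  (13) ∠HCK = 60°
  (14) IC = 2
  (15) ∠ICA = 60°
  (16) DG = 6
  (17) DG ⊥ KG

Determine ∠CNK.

Step 1: By the law of cosines on triangle NCK: NK² = 2² + 2² − 2·2·2·cos(90°) = 8, so NK = 2·√2.
Step 2: By the inverse law of cosines on triangle CNK: cos(∠CNK) = (2² + (2·√2)² − 2²) / (2·2·2·√2) = 8/11.31 = 0.7071, so ∠CNK = 45°.

Therefore, the measure of angle ∠CNK = 45°.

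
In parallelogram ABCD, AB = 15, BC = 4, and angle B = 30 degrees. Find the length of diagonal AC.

Law of cosines: d^2 = 15^2 + 4^2 - 2(15)(4)cos(30°) = 241 - 60*sqrt(3), so d = sqrt(241 - 60*sqrt(3)).

sqrt(241 - 60*sqrt(3))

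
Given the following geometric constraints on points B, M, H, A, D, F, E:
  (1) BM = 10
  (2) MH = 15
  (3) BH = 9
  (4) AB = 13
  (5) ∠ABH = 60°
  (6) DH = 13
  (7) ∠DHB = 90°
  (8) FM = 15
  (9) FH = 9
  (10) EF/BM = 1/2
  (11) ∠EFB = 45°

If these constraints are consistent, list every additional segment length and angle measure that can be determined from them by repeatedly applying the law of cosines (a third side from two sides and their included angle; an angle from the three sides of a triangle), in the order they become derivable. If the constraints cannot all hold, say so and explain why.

The constraints are consistent. Derivable facts, in order:
After 1 step:
- BD = 5·√10
- HA = √133
- ∠BHM = 40.27°
- ∠BMH = 35.58°
- ∠FHM = 72.54°
- ∠FMH = 34.92°
- ∠HBM = 104.15°
- ∠HFM = 72.54°
After 2 steps:
- ∠AHB = 77.48°
- ∠BAH = 42.52°
- ∠BDH = 34.7°
- ∠DBH = 55.3°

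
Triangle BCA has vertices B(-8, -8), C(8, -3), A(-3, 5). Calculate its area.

The Shoelace formula computes the area from vertex coordinates by summing cross products.
For vertices (-8,-8), (8,-3), (-3,5):
Signed sum = -8*-3 - 8*-8 + 8*5 - -3*-3 + -3*-8 - -8*5
= 88 + 31 + 64 = 183
Area = (1/2)|183| = 183/2.

183/2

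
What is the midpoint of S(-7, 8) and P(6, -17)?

The midpoint is the average of the coordinates:
x: (-7 + 6)/2 = -1/2
y: (8 + -17)/2 = -9/2
Midpoint = (-1/2, -9/2)

(-1/2, -9/2)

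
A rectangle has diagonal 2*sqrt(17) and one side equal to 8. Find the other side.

b = sqrt(d^2 - a^2) = sqrt(68 - 64) = sqrt(4) = 2

2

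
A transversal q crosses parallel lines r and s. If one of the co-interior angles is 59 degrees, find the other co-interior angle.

Co-interior (same-side interior) angles are between the parallel lines on the same side of the transversal.
Unlike corresponding or alternate interior angles, they are supplementary rather than equal.
So the angle = 180 - 59 = 121 degrees.

121 degrees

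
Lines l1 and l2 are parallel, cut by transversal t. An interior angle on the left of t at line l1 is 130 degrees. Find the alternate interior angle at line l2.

Alternate interior angles formed by parallel lines and a transversal are equal.
The given angle is 130 degrees.
The alternate interior angle = 130 degrees.

130 degrees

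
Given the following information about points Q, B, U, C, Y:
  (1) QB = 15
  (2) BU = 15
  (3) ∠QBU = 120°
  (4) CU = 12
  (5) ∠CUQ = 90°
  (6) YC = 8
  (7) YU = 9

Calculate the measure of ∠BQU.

Step 1: By the law of cosines on triangle QBU: QU² = 15² + 15² − 2·15·15·cos(120°) = 675, so QU = 15·√3.
Step 2: By the inverse law of cosines on triangle BQU: cos(∠BQU) = (15² + (15·√3)² − 15²) / (2·15·15·√3) = 675/779.42 = 0.866, so ∠BQU = 30°.

Therefore, the measure of angle ∠BQU = 30°.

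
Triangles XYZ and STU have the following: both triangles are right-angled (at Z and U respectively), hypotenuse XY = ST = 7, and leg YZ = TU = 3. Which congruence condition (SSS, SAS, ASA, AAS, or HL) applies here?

The given information provides:
both triangles are right-angled (at Z and U respectively), hypotenuse XY = ST = 7, and leg YZ = TU = 3
This matches the HL congruence theorem.
The hypotenuse and one leg of two right triangles are equal (Hypotenuse-Leg).

HL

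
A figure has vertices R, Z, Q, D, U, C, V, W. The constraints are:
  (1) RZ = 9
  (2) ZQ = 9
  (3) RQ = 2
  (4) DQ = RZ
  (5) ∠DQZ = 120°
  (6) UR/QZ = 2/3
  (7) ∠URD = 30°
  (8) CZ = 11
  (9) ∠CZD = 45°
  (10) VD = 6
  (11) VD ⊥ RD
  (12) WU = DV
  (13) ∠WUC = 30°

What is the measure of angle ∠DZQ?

From the given relations: DQ = RZ = 9.
Step 1: By the law of cosines on triangle ZQD: ZD² = 9² + 9² − 2·9·9·cos(120°) = 243, so ZD = 9·√3.
Step 2: By the inverse law of cosines on triangle DZQ: cos(∠DZQ) = ((9·√3)² + 9² − 9²) / (2·9·√3·9) = 243/280.59 = 0.866, so ∠DZQ = 30°.

Therefore, the measure of angle ∠DZQ = 30°.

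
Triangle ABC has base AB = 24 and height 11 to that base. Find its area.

Area = (1/2) * base * height
Area = (1/2) * 24 * 11
Area = 132

132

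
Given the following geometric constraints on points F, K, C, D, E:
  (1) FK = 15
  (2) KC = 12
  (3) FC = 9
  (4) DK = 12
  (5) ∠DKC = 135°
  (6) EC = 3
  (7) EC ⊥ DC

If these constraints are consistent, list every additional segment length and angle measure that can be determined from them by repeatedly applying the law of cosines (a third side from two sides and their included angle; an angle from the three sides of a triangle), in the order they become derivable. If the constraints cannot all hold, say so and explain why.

The constraints are consistent. Derivable facts, in order:
After 1 step:
- CD ≈ 22.17
- ∠CFK = 53.13°
- ∠CKF = 36.87°
- ∠FCK = 90°
After 2 steps:
- DE ≈ 22.38
- ∠CDK = 22.5°
- ∠DCK = 22.5°
After 3 steps:
- ∠CDE = 7.71°
- ∠CED = 82.29°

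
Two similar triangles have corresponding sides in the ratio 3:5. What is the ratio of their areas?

The ratio of areas of similar triangles equals the square of the side ratio.
Side ratio = 3:5
Area ratio = (3/5)^2 = 9/25 = 9:25

9:25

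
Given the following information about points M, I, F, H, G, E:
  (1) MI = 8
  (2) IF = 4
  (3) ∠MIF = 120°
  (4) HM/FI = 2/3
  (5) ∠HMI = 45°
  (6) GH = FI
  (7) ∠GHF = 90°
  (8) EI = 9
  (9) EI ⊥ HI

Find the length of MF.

Step 1: By the law of cosines on triangle MIF: MF² = 8² + 4² − 2·8·4·cos(120°) = 112, so MF = 4·√7.

Therefore, the length of MF = 4·√7.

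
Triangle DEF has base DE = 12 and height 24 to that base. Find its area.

A triangle's area is half the area of a rectangle with the same base and height.
Area = (1/2) * 12 * 24 = 144.

144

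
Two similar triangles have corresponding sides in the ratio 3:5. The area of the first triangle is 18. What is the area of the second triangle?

The ratio of areas of similar triangles = (side ratio)^2.
Side ratio = 3:5, so area ratio = 9:25.
Area of the second triangle / Area of the first triangle = 25/9
Area of the second triangle = 18 * 25/9 = 50

50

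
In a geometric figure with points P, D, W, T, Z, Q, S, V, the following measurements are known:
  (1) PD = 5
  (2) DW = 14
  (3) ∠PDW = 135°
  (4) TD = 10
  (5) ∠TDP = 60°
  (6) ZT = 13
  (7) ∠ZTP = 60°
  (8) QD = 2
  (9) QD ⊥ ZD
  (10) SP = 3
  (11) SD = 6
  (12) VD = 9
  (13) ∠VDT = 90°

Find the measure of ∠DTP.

Step 1: By the law of cosines on triangle TDP: TP² = 10² + 5² − 2·10·5·cos(60°) = 75, so TP = 5·√3.
Step 2: By the inverse law of cosines on triangle DTP: cos(∠DTP) = (10² + (5·√3)² − 5²) / (2·10·5·√3) = 150/173.21 = 0.866, so ∠DTP = 30°.

Therefore, the measure of angle ∠DTP = 30°.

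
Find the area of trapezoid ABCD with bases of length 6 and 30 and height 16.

A trapezoid's area equals the midsegment times the height.
The midsegment is (6 + 30) / 2 = 18.
Area = 18 * 16 = 288.

288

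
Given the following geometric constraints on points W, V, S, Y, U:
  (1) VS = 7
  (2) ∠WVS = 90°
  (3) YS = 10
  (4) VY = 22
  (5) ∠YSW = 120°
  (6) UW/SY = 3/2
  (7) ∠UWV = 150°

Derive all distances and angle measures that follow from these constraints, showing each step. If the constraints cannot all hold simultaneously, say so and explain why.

These constraints are not satisfiable: by the triangle inequality in triangle SVY, (1) VS = 7 and (3) YS = 10 force VY ≤ 7 + 10 = 17, but (4) says VY = 22. No planar figure meets all of them, so nothing further can be derived.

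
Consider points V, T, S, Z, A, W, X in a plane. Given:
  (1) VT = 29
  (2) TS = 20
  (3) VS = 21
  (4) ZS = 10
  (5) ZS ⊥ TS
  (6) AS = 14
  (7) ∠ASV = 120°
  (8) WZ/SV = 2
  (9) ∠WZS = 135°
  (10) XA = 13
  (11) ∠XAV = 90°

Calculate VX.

Step 1: By the law of cosines on triangle VSA: VA² = 21² + 14² − 2·21·14·cos(120°) = 931, so VA = 7·√19.
Step 2: By the law of cosines on triangle VAX: VX² = (7·√19)² + 13² − 2·7·√19·13·cos(90°) = 1100, so VX = 10·√11.

Therefore, the length of VX = 10·√11.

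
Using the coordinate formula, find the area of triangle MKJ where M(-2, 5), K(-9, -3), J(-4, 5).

Shoelace: Area = (1/2)|-2(-3-5) + -9(5-5) + -4(5--3)| = (1/2)(16) = 8

8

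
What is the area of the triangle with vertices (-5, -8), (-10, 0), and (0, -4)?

Using the Shoelace formula for a triangle:
Area = (1/2)|x0(y1 - y2) + x1(y2 - y0) + x2(y0 - y1)|
Area = (1/2)|-5(0 - -4) + -10(-4 - -8) + 0(-8 - 0)|
Area = (1/2)|-20 + -40 + 0|
Area = (1/2)|-60|
Area = (1/2)(60)
Area = 30

30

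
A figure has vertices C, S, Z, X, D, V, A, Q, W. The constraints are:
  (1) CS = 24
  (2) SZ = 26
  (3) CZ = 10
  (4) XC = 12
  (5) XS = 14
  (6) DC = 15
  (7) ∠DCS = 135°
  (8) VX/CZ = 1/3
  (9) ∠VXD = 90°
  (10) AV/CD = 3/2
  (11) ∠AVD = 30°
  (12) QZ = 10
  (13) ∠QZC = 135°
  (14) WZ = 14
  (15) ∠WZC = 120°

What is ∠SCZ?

Step 1: By the inverse law of cosines on triangle SCZ: cos(∠SCZ) = (24² + 10² − 26²) / (2·24·10) = 0/480 = 0, so ∠SCZ = 90°.

Therefore, the measure of angle ∠SCZ = 90°.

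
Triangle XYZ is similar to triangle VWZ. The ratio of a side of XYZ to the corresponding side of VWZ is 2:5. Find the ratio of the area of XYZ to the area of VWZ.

Area ratio = (side ratio)^2 = (2/5)^2 = 4:25.

4:25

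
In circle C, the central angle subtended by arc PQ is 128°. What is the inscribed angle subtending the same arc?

Inscribed angle = 128° / 2 = 64° (inscribed angle theorem).

64°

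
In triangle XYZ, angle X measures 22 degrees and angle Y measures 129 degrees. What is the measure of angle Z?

angle Z = 180 - 22 - 129 = 29 degrees.

29 degrees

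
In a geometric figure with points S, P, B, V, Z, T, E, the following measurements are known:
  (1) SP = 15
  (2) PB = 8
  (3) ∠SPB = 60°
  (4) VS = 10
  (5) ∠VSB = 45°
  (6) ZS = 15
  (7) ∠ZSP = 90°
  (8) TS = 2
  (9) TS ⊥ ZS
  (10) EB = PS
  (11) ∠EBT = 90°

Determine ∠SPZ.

Step 1: By the law of cosines on triangle PSZ: PZ² = 15² + 15² − 2·15·15·cos(90°) = 450, so PZ = 15·√2.
Step 2: By the inverse law of cosines on triangle SPZ: cos(∠SPZ) = (15² + (15·√2)² − 15²) / (2·15·15·√2) = 450/636.4 = 0.7071, so ∠SPZ = 45°.

Therefore, the measure of angle ∠SPZ = 45°.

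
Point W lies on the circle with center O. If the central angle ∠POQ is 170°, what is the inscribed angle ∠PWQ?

Inscribed angle = 170° / 2 = 85° (inscribed angle theorem).

85°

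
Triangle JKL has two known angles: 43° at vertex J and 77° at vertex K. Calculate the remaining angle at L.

angle L = 180 - 43 - 77 = 60 degrees.

60 degrees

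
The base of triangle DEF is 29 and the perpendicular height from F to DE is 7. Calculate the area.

Area = (1/2)(29)(7) = 203/2

203/2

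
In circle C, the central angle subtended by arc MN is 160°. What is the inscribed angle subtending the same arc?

An inscribed angle intercepts an arc from a point on the circle, while the central angle intercepts the same arc from the center.
The inscribed angle is always half the central angle: 160° / 2 = 80°.

80°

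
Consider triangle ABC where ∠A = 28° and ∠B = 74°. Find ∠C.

Let angle C = x. Then 28 + 74 + x = 180.
x = 180 - 102 = 78 degrees.

78 degrees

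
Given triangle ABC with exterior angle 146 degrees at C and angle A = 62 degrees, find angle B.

By the exterior angle theorem: exterior angle = sum of remote interior angles.
146 = 62 + angle B
angle B = 146 - 62 = 84 degrees

84 degrees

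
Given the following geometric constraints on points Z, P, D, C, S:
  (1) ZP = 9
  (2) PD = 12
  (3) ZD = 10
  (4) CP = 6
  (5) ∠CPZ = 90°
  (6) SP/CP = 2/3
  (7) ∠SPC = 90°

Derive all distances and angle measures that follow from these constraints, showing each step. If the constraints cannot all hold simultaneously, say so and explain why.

The constraints are consistent.

From the given relations:
  SP = 2/3·CP = 2/3·6 = 4

Step 1: From ZP = 9, PC = 6, and ∠ZPC = 90°, by the law of cosines:
  ZC² = ZP² + PC² - 2·ZP·PC·cos(90°) = 81 + 36 - 0 = 117
  ZC = 3·√13

Step 2: From CP = 6, PS = 4, and ∠CPS = 90°, by the law of cosines:
  CS² = CP² + PS² - 2·CP·PS·cos(90°) = 36 + 16 - 0 = 52
  CS = 2·√13

Step 3: From ZD = 10, ZP = 9, DP = 12, by the inverse law of cosines:
  cos(∠DZP) = (ZD² + ZP² - DP²) / (2·ZD·ZP)
  ∠DZP = 78.14°

Step 4: From PD = 12, PZ = 9, DZ = 10, by the inverse law of cosines:
  cos(∠DPZ) = (PD² + PZ² - DZ²) / (2·PD·PZ)
  ∠DPZ = 54.64°

Step 5: From DP = 12, DZ = 10, PZ = 9, by the inverse law of cosines:
  cos(∠PDZ) = (DP² + DZ² - PZ²) / (2·DP·DZ)
  ∠PDZ = 47.22°

Step 6: From ZC = 3·√13, ZP = 9, CP = 6, by the inverse law of cosines:
  cos(∠CZP) = (ZC² + ZP² - CP²) / (2·ZC·ZP)
  ∠CZP = 33.69°

Step 7: From CP = 6, CS = 2·√13, PS = 4, by the inverse law of cosines:
  cos(∠PCS) = (CP² + CS² - PS²) / (2·CP·CS)
  ∠PCS = 33.69°

Step 8: From CP = 6, CZ = 3·√13, PZ = 9, by the inverse law of cosines:
  cos(∠PCZ) = (CP² + CZ² - PZ²) / (2·CP·CZ)
  ∠PCZ = 56.31°

Step 9: From SC = 2·√13, SP = 4, CP = 6, by the inverse law of cosines:
  cos(∠CSP) = (SC² + SP² - CP²) / (2·SC·SP)
  ∠CSP = 56.31°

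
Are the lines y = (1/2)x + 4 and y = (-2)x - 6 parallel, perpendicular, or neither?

Slope of line 1: m1 = 1/2
Slope of line 2: m2 = -2
Two lines are perpendicular when the product of their slopes is -1 (negative reciprocals).
m1 * m2 = (1/2) * (-2) = -1, confirming perpendicularity.

Perpendicular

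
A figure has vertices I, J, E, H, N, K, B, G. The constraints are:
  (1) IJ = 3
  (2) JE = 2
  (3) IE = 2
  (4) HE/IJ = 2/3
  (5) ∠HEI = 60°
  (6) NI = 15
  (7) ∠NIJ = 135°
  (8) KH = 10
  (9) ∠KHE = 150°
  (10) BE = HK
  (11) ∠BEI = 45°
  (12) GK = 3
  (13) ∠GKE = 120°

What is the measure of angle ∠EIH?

From the given relations: HE = 2/3·IJ = 2/3·3 = 2.
Step 1: By the law of cosines on triangle IEH: IH² = 2² + 2² − 2·2·2·cos(60°) = 4, so IH = 2.
Step 2: By the inverse law of cosines on triangle EIH: cos(∠EIH) = (2² + 2² − 2²) / (2·2·2) = 4/8 = 0.5, so ∠EIH = 60°.

Therefore, the measure of angle ∠EIH = 60°.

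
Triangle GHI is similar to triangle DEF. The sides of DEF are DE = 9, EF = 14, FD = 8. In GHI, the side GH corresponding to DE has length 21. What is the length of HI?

Similar triangles have proportional sides. Setting up the proportion:
GH / DE = HI / EF
21 / 9 = HI / 14
HI = 14 * 21 / 9 = 98/3.

98/3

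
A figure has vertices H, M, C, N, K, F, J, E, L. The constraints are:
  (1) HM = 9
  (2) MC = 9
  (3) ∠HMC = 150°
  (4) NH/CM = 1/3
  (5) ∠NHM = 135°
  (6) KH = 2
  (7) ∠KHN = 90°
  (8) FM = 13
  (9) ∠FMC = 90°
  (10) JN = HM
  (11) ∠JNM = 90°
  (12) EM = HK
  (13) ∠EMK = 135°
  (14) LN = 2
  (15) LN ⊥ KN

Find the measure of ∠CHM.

Step 1: By the law of cosines on triangle HMC: HC² = 9² + 9² − 2·9·9·cos(150°) = 302.3, so HC ≈ 17.39.
Step 2: By the inverse law of cosines on triangle CHM: cos(∠CHM) = (17.39² + 9² − 9²) / (2·17.39·9) = 302.3/312.96 = 0.9659, so ∠CHM = 15°.

Therefore, the measure of angle ∠CHM = 15°.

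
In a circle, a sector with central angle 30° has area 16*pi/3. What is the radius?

Sector area A = πr² × θ/360, so r² = 360A / (πθ).
r² = 360 × 16*pi/3 / (π × 30)
r² = 64
r = 8

8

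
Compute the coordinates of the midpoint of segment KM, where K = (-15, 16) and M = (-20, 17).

The midpoint is the average of the coordinates:
x: (-15 + -20)/2 = -35/2
y: (16 + 17)/2 = 33/2
Midpoint = (-35/2, 33/2)

(-35/2, 33/2)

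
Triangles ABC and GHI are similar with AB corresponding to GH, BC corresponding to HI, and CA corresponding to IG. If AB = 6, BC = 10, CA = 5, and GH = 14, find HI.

Similar triangles have proportional sides. Setting up the proportion:
GH / AB = HI / BC
14 / 6 = HI / 10
HI = 10 * 14 / 6 = 70/3.

70/3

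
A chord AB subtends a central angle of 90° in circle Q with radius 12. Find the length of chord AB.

Chord length = 2r sin(θ/2)
= 2 × 12 × sin(90°/2)
= 2 × 12 × sin(45°)
= 12*sqrt(2)

12*sqrt(2)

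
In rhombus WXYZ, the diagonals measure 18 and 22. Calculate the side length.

The diagonals of a rhombus bisect each other at right angles.
Half-diagonals: 18/2 = 9 and 22/2 = 11
side = sqrt(9^2 + 11^2)
side = sqrt(81 + 121)
side = sqrt(202)

sqrt(202)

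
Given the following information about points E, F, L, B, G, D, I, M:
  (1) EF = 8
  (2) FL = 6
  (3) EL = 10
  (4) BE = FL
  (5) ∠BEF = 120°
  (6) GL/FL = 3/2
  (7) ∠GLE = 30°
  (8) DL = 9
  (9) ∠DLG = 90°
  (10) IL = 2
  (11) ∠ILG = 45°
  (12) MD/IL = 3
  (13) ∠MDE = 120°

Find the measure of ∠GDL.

From the given relations: GL = 3/2·FL = 3/2·6 = 9.
Step 1: By the law of cosines on triangle DLG: DG² = 9² + 9² − 2·9·9·cos(90°) = 162, so DG = 9·√2.
Step 2: By the inverse law of cosines on triangle GDL: cos(∠GDL) = ((9·√2)² + 9² − 9²) / (2·9·√2·9) = 162/229.1 = 0.7071, so ∠GDL = 45°.

Therefore, the measure of angle ∠GDL = 45°.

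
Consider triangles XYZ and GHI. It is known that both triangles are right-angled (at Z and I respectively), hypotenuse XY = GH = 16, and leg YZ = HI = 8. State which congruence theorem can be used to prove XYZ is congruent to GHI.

The given information matches HL: The hypotenuse and one leg of two right triangles are equal (Hypotenuse-Leg).

HL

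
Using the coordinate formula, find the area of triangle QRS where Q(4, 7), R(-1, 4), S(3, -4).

The Shoelace formula computes the area from vertex coordinates by summing cross products.
For vertices (4,7), (-1,4), (3,-4):
Signed sum = 4*4 - -1*7 + -1*-4 - 3*4 + 3*7 - 4*-4
= 23 + -8 + 37 = 52
Area = (1/2)|52| = 26.

26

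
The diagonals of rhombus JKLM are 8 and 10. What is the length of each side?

Half-diagonals are 4 and 5. side = sqrt(4^2 + 5^2) = sqrt(41)

sqrt(41)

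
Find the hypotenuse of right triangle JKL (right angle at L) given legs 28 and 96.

By the Pythagorean theorem: JK^2 = JL^2 + KL^2
JK^2 = 28^2 + 96^2 = 784 + 9216 = 10000
JK = sqrt(10000) = 100

100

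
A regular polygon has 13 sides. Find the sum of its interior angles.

The sum of interior angles of an n-sided polygon is (n - 2) * 180.
For n = 13: (13 - 2) * 180 = 11 * 180 = 1980 degrees.

1980 degrees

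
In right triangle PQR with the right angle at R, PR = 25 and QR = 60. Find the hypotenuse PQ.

PQ = sqrt(25^2 + 60^2) = sqrt(4225) = 65

65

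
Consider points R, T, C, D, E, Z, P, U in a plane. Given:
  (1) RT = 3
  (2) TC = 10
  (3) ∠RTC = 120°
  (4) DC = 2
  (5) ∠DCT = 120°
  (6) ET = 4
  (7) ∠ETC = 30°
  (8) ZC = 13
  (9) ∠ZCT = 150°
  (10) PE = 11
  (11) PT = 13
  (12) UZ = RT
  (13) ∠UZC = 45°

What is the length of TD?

Step 1: By the law of cosines on triangle TCD: TD² = 10² + 2² − 2·10·2·cos(120°) = 124, so TD = 2·√31.

Therefore, the length of TD = 2·√31.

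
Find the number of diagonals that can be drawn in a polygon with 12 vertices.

Total line segments between 12 vertices = C(12,2) = 66.
Subtract the 12 sides: 66 - 12 = 54 diagonals.

54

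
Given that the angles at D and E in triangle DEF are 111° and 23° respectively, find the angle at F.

By the triangle angle sum property, the three interior angles of any triangle add up to 180°.
We know angle D = 111° and angle E = 23°, so their sum is 134°.
Therefore angle F = 180° - 134° = 46°.

46 degrees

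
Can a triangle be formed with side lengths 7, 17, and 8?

No.
The triangle inequality is violated: 7 + 8 = 15 ≤ 17.
These lengths cannot form a triangle.

No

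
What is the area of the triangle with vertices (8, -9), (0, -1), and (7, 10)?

Using the Shoelace formula for a triangle:
Area = (1/2)|x0(y1 - y2) + x1(y2 - y0) + x2(y0 - y1)|
Area = (1/2)|8(-1 - 10) + 0(10 - -9) + 7(-9 - -1)|
Area = (1/2)|-88 + 0 + -56|
Area = (1/2)|-144|
Area = (1/2)(144)
Area = 72

72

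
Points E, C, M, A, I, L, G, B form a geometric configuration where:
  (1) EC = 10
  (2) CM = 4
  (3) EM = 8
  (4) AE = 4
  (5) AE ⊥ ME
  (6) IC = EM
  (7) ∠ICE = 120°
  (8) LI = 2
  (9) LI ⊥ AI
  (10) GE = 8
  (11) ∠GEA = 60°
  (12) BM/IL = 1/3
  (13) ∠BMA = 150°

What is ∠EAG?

Step 1: By the law of cosines on triangle AEG: AG² = 4² + 8² − 2·4·8·cos(60°) = 48, so AG = 4·√3.
Step 2: By the inverse law of cosines on triangle EAG: cos(∠EAG) = (4² + (4·√3)² − 8²) / (2·4·4·√3) = 0/55.43 = 0, so ∠EAG = 90°.

Therefore, the measure of angle ∠EAG = 90°.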